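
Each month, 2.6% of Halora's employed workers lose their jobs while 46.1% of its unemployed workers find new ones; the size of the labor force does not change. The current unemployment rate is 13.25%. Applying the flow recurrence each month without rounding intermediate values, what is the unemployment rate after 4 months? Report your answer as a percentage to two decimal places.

Unemployment rate after four months ≈ 5.89%.

With a fixed labor force, u_{t+1} = u_t + s·(1−u_t) − f·u_t = u_t·(1−s−f) + s.
Here 1−s−f = 0.513 and s = 0.026.
u_1 = 0.132500 × 0.513 + 0.026 = 0.093973.
u_2 = 0.093973 × 0.513 + 0.026 = 0.074208.
u_3 = 0.074208 × 0.513 + 0.026 = 0.064069.
u_4 = 0.064069 × 0.513 + 0.026 = 0.058867.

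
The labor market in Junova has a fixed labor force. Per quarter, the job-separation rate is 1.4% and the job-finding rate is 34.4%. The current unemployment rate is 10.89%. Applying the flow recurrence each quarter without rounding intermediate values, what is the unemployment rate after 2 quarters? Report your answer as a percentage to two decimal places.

Unemployment rate after two quarters ≈ 6.79%.

With a fixed labor force, u_{t+1} = u_t + s·(1−u_t) − f·u_t = u_t·(1−s−f) + s.
Here 1−s−f = 0.642 and s = 0.014.
u_1 = 0.108900 × 0.642 + 0.014 = 0.083914.
u_2 = 0.083914 × 0.642 + 0.014 = 0.067873.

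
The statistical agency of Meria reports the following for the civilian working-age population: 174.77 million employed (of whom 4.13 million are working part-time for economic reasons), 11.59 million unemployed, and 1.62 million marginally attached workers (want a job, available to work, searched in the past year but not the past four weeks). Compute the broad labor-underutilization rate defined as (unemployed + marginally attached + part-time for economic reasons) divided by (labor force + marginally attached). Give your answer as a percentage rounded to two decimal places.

Labor force = 174.77 + 11.59 = 186.36 million.
Numerator = 11.59 + 1.62 + 4.13 = 17.34 million.
Denominator = 186.36 + 1.62 = 187.98 million.
Broad rate = 17.34 / 187.98 = 9.22%.

Broad underutilization rate ≈ 9.22%.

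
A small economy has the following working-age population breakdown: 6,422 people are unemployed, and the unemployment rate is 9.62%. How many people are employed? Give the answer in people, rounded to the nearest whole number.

Labor force = U / u = 6,422 / 0.0962 ≈ 66,757.
Employed = labor force − unemployed = 66,757 − 6,422 = 60,335.

About 60,335 are employed.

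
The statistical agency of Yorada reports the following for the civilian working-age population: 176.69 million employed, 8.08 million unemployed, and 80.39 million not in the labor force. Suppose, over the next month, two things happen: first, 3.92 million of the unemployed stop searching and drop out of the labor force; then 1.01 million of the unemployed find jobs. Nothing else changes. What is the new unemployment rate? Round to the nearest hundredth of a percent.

Initially, labor force = 176.69 + 8.08 = 184.77 million, so u = 8.08/184.77 = 4.37%.
After the first change, unemployed and labor force both fall by 3.92 → E = 176.69, U = 4.16, labor force = 180.85 million.
After the second change, unemployed falls and employed rises by 1.01; labor force unchanged → E = 177.70, U = 3.15, labor force = 180.85 million.
New unemployment rate = 3.15 / 180.85 = 1.74%.

New unemployment rate ≈ 1.74%.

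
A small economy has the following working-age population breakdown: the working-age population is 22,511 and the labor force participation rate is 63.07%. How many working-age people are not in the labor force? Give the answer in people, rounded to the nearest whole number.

About 8,313 are not in the labor force.

Share not in the labor force = 1 − 0.6307 = 0.3693.
Not in labor force = 0.3693 × 22,511 ≈ 8,313.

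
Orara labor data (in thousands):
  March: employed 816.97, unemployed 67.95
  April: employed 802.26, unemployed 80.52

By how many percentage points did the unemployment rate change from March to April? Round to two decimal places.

The unemployment rate changed by +1.44 percentage points.

March: labor force = 816.97 + 67.95 = 884.92; u = 67.95/884.92 = 7.68%.
April: labor force = 802.26 + 80.52 = 882.78; u = 80.52/882.78 = 9.12%.
Change = 9.12% − 7.68% = +1.44 pp.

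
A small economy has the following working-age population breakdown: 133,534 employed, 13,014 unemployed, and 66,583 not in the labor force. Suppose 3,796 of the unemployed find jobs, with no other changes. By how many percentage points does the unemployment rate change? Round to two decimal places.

The unemployment rate changes by −2.59 percentage points.

Initially, labor force = 133,534 + 13,014 = 146,548, so u = 13,014/146,548 = 8.88%.
After the change, unemployed falls and employed rises by 3,796; labor force unchanged → E = 137,330, U = 9,218, labor force = 146,548.
New unemployment rate = 9,218 / 146,548 = 6.29%.
Change = 6.29% − 8.88% = −2.59 percentage points.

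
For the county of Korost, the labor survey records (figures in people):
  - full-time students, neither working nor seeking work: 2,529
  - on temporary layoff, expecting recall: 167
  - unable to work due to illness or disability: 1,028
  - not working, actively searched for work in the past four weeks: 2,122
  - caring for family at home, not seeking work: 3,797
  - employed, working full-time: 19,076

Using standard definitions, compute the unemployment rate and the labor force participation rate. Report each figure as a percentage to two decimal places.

Employed = 19,076.
Unemployed = 167 + 2,122 = 2,289 (jobless and actively searching, or on temporary layoff).
Labor force = 19,076 + 2,289 = 21,365.
Not in labor force = 2,529 + 1,028 + 3,797 = 7,354 (those not working and not actively searching are outside the labor force).
Civilian working-age population = 21,365 + 7,354 = 28,719.
Unemployment rate = 2,289 / 21,365 = 10.71%.
Labor force participation rate = 21,365 / 28,719 = 74.39%.

Unemployment rate ≈ 10.71%; labor force participation rate ≈ 74.39%.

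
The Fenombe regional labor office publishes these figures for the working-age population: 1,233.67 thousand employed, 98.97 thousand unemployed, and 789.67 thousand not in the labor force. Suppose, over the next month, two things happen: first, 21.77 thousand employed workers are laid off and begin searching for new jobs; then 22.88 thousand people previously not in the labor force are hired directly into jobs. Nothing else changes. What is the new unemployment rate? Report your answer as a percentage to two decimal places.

New unemployment rate ≈ 8.91%.

Initially, labor force = 1,233.67 + 98.97 = 1,332.64 thousand, so u = 98.97/1,332.64 = 7.43%.
After the first change, employed falls and unemployed rises by 21.77; labor force unchanged → E = 1,211.90, U = 120.74, labor force = 1,332.64 thousand.
After the second change, employed and labor force both rise by 22.88; unemployed unchanged → E = 1,234.78, U = 120.74, labor force = 1,355.52 thousand.
New unemployment rate = 120.74 / 1,355.52 = 8.91%.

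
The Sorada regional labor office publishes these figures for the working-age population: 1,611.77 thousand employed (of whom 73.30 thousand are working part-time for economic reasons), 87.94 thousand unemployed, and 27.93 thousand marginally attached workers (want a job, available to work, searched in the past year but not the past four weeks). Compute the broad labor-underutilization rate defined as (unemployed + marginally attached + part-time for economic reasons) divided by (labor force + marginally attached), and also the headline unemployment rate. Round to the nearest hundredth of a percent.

Broad underutilization rate ≈ 10.95%; headline unemployment rate ≈ 5.17%.

Labor force = 1,611.77 + 87.94 = 1,699.71 thousand.
Numerator = 87.94 + 27.93 + 73.30 = 189.17 thousand.
Denominator = 1,699.71 + 27.93 = 1,727.64 thousand.
Broad rate = 189.17 / 1,727.64 = 10.95%.
Headline unemployment rate = 87.94 / 1,699.71 = 5.17%.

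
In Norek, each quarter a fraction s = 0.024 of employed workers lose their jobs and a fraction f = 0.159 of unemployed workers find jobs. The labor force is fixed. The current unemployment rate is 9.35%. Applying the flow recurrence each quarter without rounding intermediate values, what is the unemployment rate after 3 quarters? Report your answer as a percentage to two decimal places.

Unemployment rate after three quarters ≈ 11.06%.

With a fixed labor force, u_{t+1} = u_t + s·(1−u_t) − f·u_t = u_t·(1−s−f) + s.
Here 1−s−f = 0.817 and s = 0.024.
u_1 = 0.093500 × 0.817 + 0.024 = 0.100389.
u_2 = 0.100389 × 0.817 + 0.024 = 0.106018.
u_3 = 0.106018 × 0.817 + 0.024 = 0.110617.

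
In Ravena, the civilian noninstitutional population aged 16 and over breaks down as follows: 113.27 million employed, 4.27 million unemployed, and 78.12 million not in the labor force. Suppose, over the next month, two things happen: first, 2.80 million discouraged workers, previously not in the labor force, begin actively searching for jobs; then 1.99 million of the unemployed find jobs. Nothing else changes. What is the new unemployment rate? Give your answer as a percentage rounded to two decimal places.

New unemployment rate ≈ 4.22%.

Initially, labor force = 113.27 + 4.27 = 117.54 million, so u = 4.27/117.54 = 3.63%.
After the first change, unemployed and labor force both rise by 2.80 → E = 113.27, U = 7.07, labor force = 120.34 million.
After the second change, unemployed falls and employed rises by 1.99; labor force unchanged → E = 115.26, U = 5.08, labor force = 120.34 million.
New unemployment rate = 5.08 / 120.34 = 4.22%.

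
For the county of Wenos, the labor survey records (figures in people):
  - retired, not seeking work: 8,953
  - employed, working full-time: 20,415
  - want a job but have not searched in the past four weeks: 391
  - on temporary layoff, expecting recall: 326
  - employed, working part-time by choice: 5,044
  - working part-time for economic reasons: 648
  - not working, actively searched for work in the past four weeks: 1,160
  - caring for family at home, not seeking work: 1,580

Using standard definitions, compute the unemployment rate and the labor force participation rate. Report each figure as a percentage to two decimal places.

Unemployment rate ≈ 5.39%; labor force participation rate ≈ 71.64%.

Employed = 20,415 + 5,044 + 648 = 26,107 (anyone who worked, including part-time for economic reasons, counts as employed).
Unemployed = 326 + 1,160 = 1,486 (jobless and actively searching, or on temporary layoff).
Labor force = 26,107 + 1,486 = 27,593.
Not in labor force = 8,953 + 391 + 1,580 = 10,924 (those not working and not actively searching are outside the labor force — including those who want a job but have given up searching).
Civilian working-age population = 27,593 + 10,924 = 38,517.
Unemployment rate = 1,486 / 27,593 = 5.39%.
Labor force participation rate = 27,593 / 38,517 = 71.64%.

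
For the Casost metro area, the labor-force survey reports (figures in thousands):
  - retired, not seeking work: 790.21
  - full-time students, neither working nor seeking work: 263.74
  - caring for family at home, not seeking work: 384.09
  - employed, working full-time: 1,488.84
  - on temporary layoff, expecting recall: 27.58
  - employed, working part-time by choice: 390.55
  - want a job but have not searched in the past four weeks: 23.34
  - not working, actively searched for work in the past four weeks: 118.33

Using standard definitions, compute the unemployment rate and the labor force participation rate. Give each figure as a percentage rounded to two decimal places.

Unemployment rate ≈ 7.20%; labor force participation rate ≈ 58.09%.

Employed = 1,488.84 + 390.55 = 1,879.39 thousand.
Unemployed = 27.58 + 118.33 = 145.91 thousand (jobless and actively searching, or on temporary layoff).
Labor force = 1,879.39 + 145.91 = 2,025.30 thousand.
Not in labor force = 790.21 + 263.74 + 384.09 + 23.34 = 1,461.38 thousand (those not working and not actively searching are outside the labor force — including those who want a job but have given up searching).
Civilian working-age population = 2,025.30 + 1,461.38 = 3,486.68 thousand.
Unemployment rate = 145.91 / 2,025.30 = 7.20%.
Labor force participation rate = 2,025.30 / 3,486.68 = 58.09%.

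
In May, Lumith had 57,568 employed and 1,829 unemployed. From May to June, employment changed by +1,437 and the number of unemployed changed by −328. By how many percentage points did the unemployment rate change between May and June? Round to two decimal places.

The unemployment rate changed by −0.60 percentage points.

May: labor force = 57,568 + 1,829 = 59,397; u = 1,829/59,397 = 3.08%.
June: labor force = 59,005 + 1,501 = 60,506; u = 1,501/60,506 = 2.48%.
Change = 2.48% − 3.08% = −0.60 pp.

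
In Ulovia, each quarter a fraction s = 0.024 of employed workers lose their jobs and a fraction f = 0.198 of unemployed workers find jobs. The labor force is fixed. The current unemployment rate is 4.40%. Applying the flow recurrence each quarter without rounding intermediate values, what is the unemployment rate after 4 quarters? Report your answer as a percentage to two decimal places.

Unemployment rate after four quarters ≈ 8.46%.

With a fixed labor force, u_{t+1} = u_t + s·(1−u_t) − f·u_t = u_t·(1−s−f) + s.
Here 1−s−f = 0.778 and s = 0.024.
u_1 = 0.044000 × 0.778 + 0.024 = 0.058232.
u_2 = 0.058232 × 0.778 + 0.024 = 0.069304.
u_3 = 0.069304 × 0.778 + 0.024 = 0.077919.
u_4 = 0.077919 × 0.778 + 0.024 = 0.084621.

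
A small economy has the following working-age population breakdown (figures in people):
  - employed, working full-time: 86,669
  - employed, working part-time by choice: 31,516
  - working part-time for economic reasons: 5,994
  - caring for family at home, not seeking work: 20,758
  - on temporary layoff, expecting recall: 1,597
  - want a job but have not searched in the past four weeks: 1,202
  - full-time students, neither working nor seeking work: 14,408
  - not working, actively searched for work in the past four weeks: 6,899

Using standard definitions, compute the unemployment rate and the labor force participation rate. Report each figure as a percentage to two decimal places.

Unemployment rate ≈ 6.40%; labor force participation rate ≈ 78.49%.

Employed = 86,669 + 31,516 + 5,994 = 124,179 (anyone who worked, including part-time for economic reasons, counts as employed).
Unemployed = 1,597 + 6,899 = 8,496 (jobless and actively searching, or on temporary layoff).
Labor force = 124,179 + 8,496 = 132,675.
Not in labor force = 20,758 + 1,202 + 14,408 = 36,368 (those not working and not actively searching are outside the labor force — including those who want a job but have given up searching).
Civilian working-age population = 132,675 + 36,368 = 169,043.
Unemployment rate = 8,496 / 132,675 = 6.40%.
Labor force participation rate = 132,675 / 169,043 = 78.49%.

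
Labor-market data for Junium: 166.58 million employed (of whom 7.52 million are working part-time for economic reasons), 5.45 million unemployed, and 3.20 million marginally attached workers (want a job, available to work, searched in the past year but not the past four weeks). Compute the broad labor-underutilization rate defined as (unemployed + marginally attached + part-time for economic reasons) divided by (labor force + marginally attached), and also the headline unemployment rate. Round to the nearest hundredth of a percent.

Labor force = 166.58 + 5.45 = 172.03 million.
Numerator = 5.45 + 3.20 + 7.52 = 16.17 million.
Denominator = 172.03 + 3.20 = 175.23 million.
Broad rate = 16.17 / 175.23 = 9.23%.
Headline unemployment rate = 5.45 / 172.03 = 3.17%.

Broad underutilization rate ≈ 9.23%; headline unemployment rate ≈ 3.17%.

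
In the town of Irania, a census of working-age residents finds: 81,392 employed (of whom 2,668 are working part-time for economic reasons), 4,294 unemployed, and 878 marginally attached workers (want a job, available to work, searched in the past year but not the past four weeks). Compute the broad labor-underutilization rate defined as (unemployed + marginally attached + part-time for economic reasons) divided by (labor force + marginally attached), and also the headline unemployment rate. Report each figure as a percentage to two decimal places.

Broad underutilization rate ≈ 9.06%; headline unemployment rate ≈ 5.01%.

Labor force = 81,392 + 4,294 = 85,686.
Numerator = 4,294 + 878 + 2,668 = 7,840.
Denominator = 85,686 + 878 = 86,564.
Broad rate = 7,840 / 86,564 = 9.06%.
Headline unemployment rate = 4,294 / 85,686 = 5.01%.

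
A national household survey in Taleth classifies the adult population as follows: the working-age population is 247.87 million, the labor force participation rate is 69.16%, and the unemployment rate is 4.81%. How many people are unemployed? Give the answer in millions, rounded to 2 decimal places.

Labor force = 0.6916 × 247.87 = 171.43 million.
Unemployed = 0.0481 × 171.43 ≈ 8.25 million.

About 8.25 million are unemployed.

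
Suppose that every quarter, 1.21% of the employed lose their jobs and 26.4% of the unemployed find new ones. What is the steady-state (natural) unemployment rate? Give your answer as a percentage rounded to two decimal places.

Steady-state unemployment rate ≈ 4.38%.

At steady state the flows balance: s·E = f·U, so U/(E+U) = s/(s+f).
u* = 1.21 / (1.21 + 26.4) = 1.21 / 27.61 = 4.38%.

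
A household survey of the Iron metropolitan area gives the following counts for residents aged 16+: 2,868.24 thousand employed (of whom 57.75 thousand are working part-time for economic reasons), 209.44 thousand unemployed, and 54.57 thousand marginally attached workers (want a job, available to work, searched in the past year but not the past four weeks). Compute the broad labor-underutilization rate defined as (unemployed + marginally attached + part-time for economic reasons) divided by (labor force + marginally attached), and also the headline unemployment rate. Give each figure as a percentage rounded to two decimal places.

Labor force = 2,868.24 + 209.44 = 3,077.68 thousand.
Numerator = 209.44 + 54.57 + 57.75 = 321.76 thousand.
Denominator = 3,077.68 + 54.57 = 3,132.25 thousand.
Broad rate = 321.76 / 3,132.25 = 10.27%.
Headline unemployment rate = 209.44 / 3,077.68 = 6.81%.

Broad underutilization rate ≈ 10.27%; headline unemployment rate ≈ 6.81%.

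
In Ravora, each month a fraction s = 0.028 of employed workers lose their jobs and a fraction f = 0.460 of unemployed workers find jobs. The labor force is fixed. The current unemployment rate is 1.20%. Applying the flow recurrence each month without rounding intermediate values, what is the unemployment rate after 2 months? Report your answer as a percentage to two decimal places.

Unemployment rate after two months ≈ 4.55%.

With a fixed labor force, u_{t+1} = u_t + s·(1−u_t) − f·u_t = u_t·(1−s−f) + s.
Here 1−s−f = 0.512 and s = 0.028.
u_1 = 0.012000 × 0.512 + 0.028 = 0.034144.
u_2 = 0.034144 × 0.512 + 0.028 = 0.045482.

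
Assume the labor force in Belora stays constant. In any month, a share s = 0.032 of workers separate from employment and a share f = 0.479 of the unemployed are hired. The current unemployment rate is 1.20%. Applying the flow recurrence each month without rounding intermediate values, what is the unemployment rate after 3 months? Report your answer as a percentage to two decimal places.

Unemployment rate after three months ≈ 5.67%.

With a fixed labor force, u_{t+1} = u_t + s·(1−u_t) − f·u_t = u_t·(1−s−f) + s.
Here 1−s−f = 0.489 and s = 0.032.
u_1 = 0.012000 × 0.489 + 0.032 = 0.037868.
u_2 = 0.037868 × 0.489 + 0.032 = 0.050517.
u_3 = 0.050517 × 0.489 + 0.032 = 0.056703.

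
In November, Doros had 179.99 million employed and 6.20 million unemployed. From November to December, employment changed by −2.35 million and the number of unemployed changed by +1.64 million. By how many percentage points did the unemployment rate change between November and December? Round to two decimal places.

The unemployment rate changed by +0.90 percentage points.

November: labor force = 179.99 + 6.20 = 186.19; u = 6.20/186.19 = 3.33%.
December: labor force = 177.64 + 7.84 = 185.48; u = 7.84/185.48 = 4.23%.
Change = 4.23% − 3.33% = +0.90 pp.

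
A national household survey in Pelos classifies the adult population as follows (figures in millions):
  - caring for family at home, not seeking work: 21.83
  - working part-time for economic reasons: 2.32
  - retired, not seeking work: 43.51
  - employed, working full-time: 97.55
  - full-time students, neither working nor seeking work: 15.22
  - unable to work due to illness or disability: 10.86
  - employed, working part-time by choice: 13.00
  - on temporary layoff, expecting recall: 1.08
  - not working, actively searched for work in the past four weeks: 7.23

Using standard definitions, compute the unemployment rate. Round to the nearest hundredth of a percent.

Employed = 2.32 + 97.55 + 13.00 = 112.87 million (anyone who worked, including part-time for economic reasons, counts as employed).
Unemployed = 1.08 + 7.23 = 8.31 million (jobless and actively searching, or on temporary layoff).
Labor force = 112.87 + 8.31 = 121.18 million.
Unemployment rate = 8.31 / 121.18 = 6.86%.

Unemployment rate ≈ 6.86%.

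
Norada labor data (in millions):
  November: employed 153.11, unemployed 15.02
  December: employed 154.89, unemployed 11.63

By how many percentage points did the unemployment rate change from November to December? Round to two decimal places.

November: labor force = 153.11 + 15.02 = 168.13; u = 15.02/168.13 = 8.93%.
December: labor force = 154.89 + 11.63 = 166.52; u = 11.63/166.52 = 6.98%.
Change = 6.98% − 8.93% = −1.95 pp.

The unemployment rate changed by −1.95 percentage points.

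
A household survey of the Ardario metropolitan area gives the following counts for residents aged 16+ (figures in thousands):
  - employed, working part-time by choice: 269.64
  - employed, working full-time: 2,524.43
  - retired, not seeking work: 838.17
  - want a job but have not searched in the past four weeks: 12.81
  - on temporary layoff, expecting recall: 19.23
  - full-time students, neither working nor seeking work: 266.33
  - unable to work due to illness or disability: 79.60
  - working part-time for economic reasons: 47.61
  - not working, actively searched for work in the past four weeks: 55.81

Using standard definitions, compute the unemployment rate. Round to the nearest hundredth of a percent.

Unemployment rate ≈ 2.57%.

Employed = 269.64 + 2,524.43 + 47.61 = 2,841.68 thousand (anyone who worked, including part-time for economic reasons, counts as employed).
Unemployed = 19.23 + 55.81 = 75.04 thousand (jobless and actively searching, or on temporary layoff).
Labor force = 2,841.68 + 75.04 = 2,916.72 thousand.
Unemployment rate = 75.04 / 2,916.72 = 2.57%.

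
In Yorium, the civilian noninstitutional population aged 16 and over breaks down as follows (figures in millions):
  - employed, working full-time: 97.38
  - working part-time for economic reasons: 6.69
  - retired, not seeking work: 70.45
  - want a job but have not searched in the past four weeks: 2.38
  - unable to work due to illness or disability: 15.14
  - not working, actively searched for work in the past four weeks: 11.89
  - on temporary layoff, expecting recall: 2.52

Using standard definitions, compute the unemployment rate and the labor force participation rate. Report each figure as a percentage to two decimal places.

Unemployment rate ≈ 12.16%; labor force participation rate ≈ 57.39%.

Employed = 97.38 + 6.69 = 104.07 million (anyone who worked, including part-time for economic reasons, counts as employed).
Unemployed = 11.89 + 2.52 = 14.41 million (jobless and actively searching, or on temporary layoff).
Labor force = 104.07 + 14.41 = 118.48 million.
Not in labor force = 70.45 + 2.38 + 15.14 = 87.97 million (those not working and not actively searching are outside the labor force — including those who want a job but have given up searching).
Civilian working-age population = 118.48 + 87.97 = 206.45 million.
Unemployment rate = 14.41 / 118.48 = 12.16%.
Labor force participation rate = 118.48 / 206.45 = 57.39%.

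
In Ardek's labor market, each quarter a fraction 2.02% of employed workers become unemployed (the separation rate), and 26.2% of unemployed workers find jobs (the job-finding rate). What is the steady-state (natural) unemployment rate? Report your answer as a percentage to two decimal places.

Steady-state unemployment rate ≈ 7.16%.

At steady state the flows balance: s·E = f·U, so U/(E+U) = s/(s+f).
u* = 2.02 / (2.02 + 26.2) = 2.02 / 28.22 = 7.16%.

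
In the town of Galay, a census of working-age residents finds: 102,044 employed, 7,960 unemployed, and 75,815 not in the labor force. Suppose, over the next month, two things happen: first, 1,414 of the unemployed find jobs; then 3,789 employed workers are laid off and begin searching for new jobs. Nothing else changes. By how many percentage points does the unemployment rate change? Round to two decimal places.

Initially, labor force = 102,044 + 7,960 = 110,004, so u = 7,960/110,004 = 7.24%.
After the first change, unemployed falls and employed rises by 1,414; labor force unchanged → E = 103,458, U = 6,546, labor force = 110,004.
After the second change, employed falls and unemployed rises by 3,789; labor force unchanged → E = 99,669, U = 10,335, labor force = 110,004.
New unemployment rate = 10,335 / 110,004 = 9.40%.
Change = 9.40% − 7.24% = +2.16 percentage points.

The unemployment rate changes by +2.16 percentage points.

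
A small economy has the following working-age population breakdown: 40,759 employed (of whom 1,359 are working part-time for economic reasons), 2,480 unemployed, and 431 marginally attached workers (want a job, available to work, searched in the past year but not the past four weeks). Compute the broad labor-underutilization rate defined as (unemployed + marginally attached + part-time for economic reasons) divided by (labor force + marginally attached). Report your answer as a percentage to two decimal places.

Labor force = 40,759 + 2,480 = 43,239.
Numerator = 2,480 + 431 + 1,359 = 4,270.
Denominator = 43,239 + 431 = 43,670.
Broad rate = 4,270 / 43,670 = 9.78%.

Broad underutilization rate ≈ 9.78%.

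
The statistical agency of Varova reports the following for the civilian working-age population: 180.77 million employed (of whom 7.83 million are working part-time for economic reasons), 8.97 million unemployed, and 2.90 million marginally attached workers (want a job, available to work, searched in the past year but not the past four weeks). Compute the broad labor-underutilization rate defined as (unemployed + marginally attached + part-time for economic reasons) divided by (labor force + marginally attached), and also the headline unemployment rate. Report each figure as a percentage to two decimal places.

Broad underutilization rate ≈ 10.23%; headline unemployment rate ≈ 4.73%.

Labor force = 180.77 + 8.97 = 189.74 million.
Numerator = 8.97 + 2.90 + 7.83 = 19.70 million.
Denominator = 189.74 + 2.90 = 192.64 million.
Broad rate = 19.70 / 192.64 = 10.23%.
Headline unemployment rate = 8.97 / 189.74 = 4.73%.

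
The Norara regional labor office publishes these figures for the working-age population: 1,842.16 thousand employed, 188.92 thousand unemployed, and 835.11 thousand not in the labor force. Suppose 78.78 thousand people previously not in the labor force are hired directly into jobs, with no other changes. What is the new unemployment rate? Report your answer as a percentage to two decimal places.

Initially, labor force = 1,842.16 + 188.92 = 2,031.08 thousand, so u = 188.92/2,031.08 = 9.30%.
After the change, employed and labor force both rise by 78.78; unemployed unchanged → E = 1,920.94, U = 188.92, labor force = 2,109.86 thousand.
New unemployment rate = 188.92 / 2,109.86 = 8.95%.

New unemployment rate ≈ 8.95%.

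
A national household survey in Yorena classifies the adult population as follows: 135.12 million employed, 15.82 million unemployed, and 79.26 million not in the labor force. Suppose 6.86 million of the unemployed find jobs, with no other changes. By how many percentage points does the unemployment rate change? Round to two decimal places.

Initially, labor force = 135.12 + 15.82 = 150.94 million, so u = 15.82/150.94 = 10.48%.
After the change, unemployed falls and employed rises by 6.86; labor force unchanged → E = 141.98, U = 8.96, labor force = 150.94 million.
New unemployment rate = 8.96 / 150.94 = 5.94%.
Change = 5.94% − 10.48% = −4.54 percentage points.

The unemployment rate changes by −4.54 percentage points.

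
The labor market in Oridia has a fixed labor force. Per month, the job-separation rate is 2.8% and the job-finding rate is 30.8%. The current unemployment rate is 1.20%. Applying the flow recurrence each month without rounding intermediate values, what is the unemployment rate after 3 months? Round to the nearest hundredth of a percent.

With a fixed labor force, u_{t+1} = u_t + s·(1−u_t) − f·u_t = u_t·(1−s−f) + s.
Here 1−s−f = 0.664 and s = 0.028.
u_1 = 0.012000 × 0.664 + 0.028 = 0.035968.
u_2 = 0.035968 × 0.664 + 0.028 = 0.051883.
u_3 = 0.051883 × 0.664 + 0.028 = 0.062450.

Unemployment rate after three months ≈ 6.25%.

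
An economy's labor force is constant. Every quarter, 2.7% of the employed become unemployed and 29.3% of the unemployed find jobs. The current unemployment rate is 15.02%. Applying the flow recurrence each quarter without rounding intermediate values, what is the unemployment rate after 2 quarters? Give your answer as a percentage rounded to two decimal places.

With a fixed labor force, u_{t+1} = u_t + s·(1−u_t) − f·u_t = u_t·(1−s−f) + s.
Here 1−s−f = 0.680 and s = 0.027.
u_1 = 0.150200 × 0.680 + 0.027 = 0.129136.
u_2 = 0.129136 × 0.680 + 0.027 = 0.114812.

Unemployment rate after two quarters ≈ 11.48%.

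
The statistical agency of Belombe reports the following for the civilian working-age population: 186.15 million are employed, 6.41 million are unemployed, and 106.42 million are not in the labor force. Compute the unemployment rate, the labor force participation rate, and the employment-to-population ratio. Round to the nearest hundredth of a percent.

Labor force = employed + unemployed = 186.15 + 6.41 = 192.56 million.
Working-age population = 192.56 + 106.42 = 298.98 million.
Unemployment rate = 6.41 / 192.56 = 3.33%.
Labor force participation rate = 192.56 / 298.98 = 64.41%.
Employment-population ratio = 186.15 / 298.98 = 62.26%.

Unemployment rate ≈ 3.33%; labor force participation rate ≈ 64.41%; employment-population ratio ≈ 62.26%.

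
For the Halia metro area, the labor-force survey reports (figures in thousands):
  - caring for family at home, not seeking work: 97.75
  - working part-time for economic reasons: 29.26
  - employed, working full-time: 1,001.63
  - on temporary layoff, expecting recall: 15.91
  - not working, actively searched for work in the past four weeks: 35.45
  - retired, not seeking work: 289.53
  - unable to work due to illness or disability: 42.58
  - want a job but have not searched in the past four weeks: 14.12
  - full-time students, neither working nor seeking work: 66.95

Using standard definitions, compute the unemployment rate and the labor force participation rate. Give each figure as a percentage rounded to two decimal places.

Employed = 29.26 + 1,001.63 = 1,030.89 thousand (anyone who worked, including part-time for economic reasons, counts as employed).
Unemployed = 15.91 + 35.45 = 51.36 thousand (jobless and actively searching, or on temporary layoff).
Labor force = 1,030.89 + 51.36 = 1,082.25 thousand.
Not in labor force = 97.75 + 289.53 + 42.58 + 14.12 + 66.95 = 510.93 thousand (those not working and not actively searching are outside the labor force — including those who want a job but have given up searching).
Civilian working-age population = 1,082.25 + 510.93 = 1,593.18 thousand.
Unemployment rate = 51.36 / 1,082.25 = 4.75%.
Labor force participation rate = 1,082.25 / 1,593.18 = 67.93%.

Unemployment rate ≈ 4.75%; labor force participation rate ≈ 67.93%.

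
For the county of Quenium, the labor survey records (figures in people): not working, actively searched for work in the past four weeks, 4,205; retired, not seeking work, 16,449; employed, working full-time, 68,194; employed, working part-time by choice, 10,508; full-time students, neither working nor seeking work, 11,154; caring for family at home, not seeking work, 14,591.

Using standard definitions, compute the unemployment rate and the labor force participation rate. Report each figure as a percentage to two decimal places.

Unemployment rate ≈ 5.07%; labor force participation rate ≈ 66.27%.

Employed = 68,194 + 10,508 = 78,702.
Unemployed = 4,205.
Labor force = 78,702 + 4,205 = 82,907.
Not in labor force = 16,449 + 11,154 + 14,591 = 42,194 (those not working and not actively searching are outside the labor force).
Civilian working-age population = 82,907 + 42,194 = 125,101.
Unemployment rate = 4,205 / 82,907 = 5.07%.
Labor force participation rate = 82,907 / 125,101 = 66.27%.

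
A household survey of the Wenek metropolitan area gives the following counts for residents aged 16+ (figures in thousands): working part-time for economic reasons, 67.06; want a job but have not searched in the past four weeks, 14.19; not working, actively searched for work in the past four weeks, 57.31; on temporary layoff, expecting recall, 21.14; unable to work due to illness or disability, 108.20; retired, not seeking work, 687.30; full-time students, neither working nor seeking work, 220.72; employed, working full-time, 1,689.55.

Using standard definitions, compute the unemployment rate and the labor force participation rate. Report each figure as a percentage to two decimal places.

Unemployment rate ≈ 4.28%; labor force participation rate ≈ 64.04%.

Employed = 67.06 + 1,689.55 = 1,756.61 thousand (anyone who worked, including part-time for economic reasons, counts as employed).
Unemployed = 57.31 + 21.14 = 78.45 thousand (jobless and actively searching, or on temporary layoff).
Labor force = 1,756.61 + 78.45 = 1,835.06 thousand.
Not in labor force = 14.19 + 108.20 + 687.30 + 220.72 = 1,030.41 thousand (those not working and not actively searching are outside the labor force — including those who want a job but have given up searching).
Civilian working-age population = 1,835.06 + 1,030.41 = 2,865.47 thousand.
Unemployment rate = 78.45 / 1,835.06 = 4.28%.
Labor force participation rate = 1,835.06 / 2,865.47 = 64.04%.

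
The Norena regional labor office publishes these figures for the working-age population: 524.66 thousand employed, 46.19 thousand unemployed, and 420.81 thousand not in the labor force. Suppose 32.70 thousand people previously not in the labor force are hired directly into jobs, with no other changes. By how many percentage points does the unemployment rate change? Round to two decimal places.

Initially, labor force = 524.66 + 46.19 = 570.85 thousand, so u = 46.19/570.85 = 8.09%.
After the change, employed and labor force both rise by 32.70; unemployed unchanged → E = 557.36, U = 46.19, labor force = 603.55 thousand.
New unemployment rate = 46.19 / 603.55 = 7.65%.
Change = 7.65% − 8.09% = −0.44 percentage points.

The unemployment rate changes by −0.44 percentage points.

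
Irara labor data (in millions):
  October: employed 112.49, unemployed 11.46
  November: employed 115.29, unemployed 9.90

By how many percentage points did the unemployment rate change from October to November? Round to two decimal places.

October: labor force = 112.49 + 11.46 = 123.95; u = 11.46/123.95 = 9.25%.
November: labor force = 115.29 + 9.90 = 125.19; u = 9.90/125.19 = 7.91%.
Change = 7.91% − 9.25% = −1.34 pp.

The unemployment rate changed by −1.34 percentage points.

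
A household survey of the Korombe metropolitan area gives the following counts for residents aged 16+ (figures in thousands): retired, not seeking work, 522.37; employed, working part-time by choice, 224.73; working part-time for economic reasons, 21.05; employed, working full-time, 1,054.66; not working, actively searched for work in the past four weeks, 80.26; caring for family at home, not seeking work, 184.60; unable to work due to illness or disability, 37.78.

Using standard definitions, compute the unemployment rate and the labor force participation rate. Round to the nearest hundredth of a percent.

Unemployment rate ≈ 5.81%; labor force participation rate ≈ 64.96%.

Employed = 224.73 + 21.05 + 1,054.66 = 1,300.44 thousand (anyone who worked, including part-time for economic reasons, counts as employed).
Unemployed = 80.26 thousand.
Labor force = 1,300.44 + 80.26 = 1,380.70 thousand.
Not in labor force = 522.37 + 184.60 + 37.78 = 744.75 thousand (those not working and not actively searching are outside the labor force).
Civilian working-age population = 1,380.70 + 744.75 = 2,125.45 thousand.
Unemployment rate = 80.26 / 1,380.70 = 5.81%.
Labor force participation rate = 1,380.70 / 2,125.45 = 64.96%.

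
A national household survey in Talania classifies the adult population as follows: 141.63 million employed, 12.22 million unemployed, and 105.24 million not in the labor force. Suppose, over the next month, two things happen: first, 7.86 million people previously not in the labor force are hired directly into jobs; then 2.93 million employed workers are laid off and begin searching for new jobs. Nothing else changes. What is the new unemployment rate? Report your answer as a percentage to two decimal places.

Initially, labor force = 141.63 + 12.22 = 153.85 million, so u = 12.22/153.85 = 7.94%.
After the first change, employed and labor force both rise by 7.86; unemployed unchanged → E = 149.49, U = 12.22, labor force = 161.71 million.
After the second change, employed falls and unemployed rises by 2.93; labor force unchanged → E = 146.56, U = 15.15, labor force = 161.71 million.
New unemployment rate = 15.15 / 161.71 = 9.37%.

New unemployment rate ≈ 9.37%.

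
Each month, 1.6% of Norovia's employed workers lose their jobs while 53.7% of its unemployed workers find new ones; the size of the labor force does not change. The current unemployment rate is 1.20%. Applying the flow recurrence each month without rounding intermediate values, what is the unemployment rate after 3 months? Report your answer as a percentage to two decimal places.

With a fixed labor force, u_{t+1} = u_t + s·(1−u_t) − f·u_t = u_t·(1−s−f) + s.
Here 1−s−f = 0.447 and s = 0.016.
u_1 = 0.012000 × 0.447 + 0.016 = 0.021364.
u_2 = 0.021364 × 0.447 + 0.016 = 0.025550.
u_3 = 0.025550 × 0.447 + 0.016 = 0.027421.

Unemployment rate after three months ≈ 2.74%.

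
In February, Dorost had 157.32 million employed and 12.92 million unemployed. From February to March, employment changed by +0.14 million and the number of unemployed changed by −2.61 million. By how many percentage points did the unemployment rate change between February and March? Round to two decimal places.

The unemployment rate changed by −1.44 percentage points.

February: labor force = 157.32 + 12.92 = 170.24; u = 12.92/170.24 = 7.59%.
March: labor force = 157.46 + 10.31 = 167.77; u = 10.31/167.77 = 6.15%.
Change = 6.15% − 7.59% = −1.44 pp.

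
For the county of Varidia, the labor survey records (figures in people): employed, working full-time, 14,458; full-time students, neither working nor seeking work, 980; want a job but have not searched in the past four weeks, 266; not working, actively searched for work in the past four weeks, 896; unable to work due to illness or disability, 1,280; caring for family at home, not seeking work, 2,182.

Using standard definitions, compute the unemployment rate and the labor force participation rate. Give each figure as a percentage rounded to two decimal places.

Unemployment rate ≈ 5.84%; labor force participation rate ≈ 76.53%.

Employed = 14,458.
Unemployed = 896.
Labor force = 14,458 + 896 = 15,354.
Not in labor force = 980 + 266 + 1,280 + 2,182 = 4,708 (those not working and not actively searching are outside the labor force — including those who want a job but have given up searching).
Civilian working-age population = 15,354 + 4,708 = 20,062.
Unemployment rate = 896 / 15,354 = 5.84%.
Labor force participation rate = 15,354 / 20,062 = 76.53%.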